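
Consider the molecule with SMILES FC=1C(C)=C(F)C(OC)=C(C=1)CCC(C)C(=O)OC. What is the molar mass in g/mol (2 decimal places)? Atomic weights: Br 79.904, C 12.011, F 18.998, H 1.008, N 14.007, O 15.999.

First, the molecular formula is C14H18F2O3 (counting implicit H from valence).
  C: 14 × 12.011 = 168.154
  F: 2 × 18.998 = 37.996
  H: 18 × 1.008 = 18.144
  O: 3 × 15.999 = 47.997
Sum: 14×12.011 + 2×18.998 + 18×1.008 + 3×15.999 = 272.291 → 272.29 g/mol.

272.29 g/mol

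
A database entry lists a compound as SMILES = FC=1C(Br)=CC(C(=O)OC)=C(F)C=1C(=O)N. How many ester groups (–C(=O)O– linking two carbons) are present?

The ester motif appears at heavy-atom position 7 in the SMILES.
Other groups present: 1 amide.
Ester count: 1.

1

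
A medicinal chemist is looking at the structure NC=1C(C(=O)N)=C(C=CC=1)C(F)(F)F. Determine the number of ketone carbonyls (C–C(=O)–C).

0

Scan the SMILES for the ketone motif — none present.
Groups that are present: 1 amide, 1 primary amine.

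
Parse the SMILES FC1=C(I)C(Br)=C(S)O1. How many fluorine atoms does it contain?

Scan the SMILES for F atoms (remember two-letter symbols like Cl and Br are single atoms).
Fluorine count: 1.

1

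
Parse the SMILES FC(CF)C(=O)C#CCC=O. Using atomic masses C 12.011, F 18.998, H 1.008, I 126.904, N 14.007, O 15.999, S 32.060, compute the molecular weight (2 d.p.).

160.12 g/mol

First, the molecular formula is C7H6F2O2 (counting implicit H from valence).
  C: 7 × 12.011 = 84.077
  F: 2 × 18.998 = 37.996
  H: 6 × 1.008 = 6.048
  O: 2 × 15.999 = 31.998
Sum: 7×12.011 + 2×18.998 + 6×1.008 + 2×15.999 = 160.119 → 160.12 g/mol.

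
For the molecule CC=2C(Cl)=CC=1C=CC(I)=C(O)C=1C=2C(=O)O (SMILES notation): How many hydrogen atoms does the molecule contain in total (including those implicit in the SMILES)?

8

Walk through each heavy atom and fill implicit hydrogens from standard valence (C 4, N 3, O 2, S 2, halogen 1):
  atom 1: C, bond orders sum to 1 (valence 4) → 3 H
  atom 2: C, bond orders sum to 4 (valence 4) → 0 H
  atom 3: C, bond orders sum to 4 (valence 4) → 0 H
  atom 4: Cl (halogen, monovalent) → 0 H
  atom 5: C, bond orders sum to 3 (valence 4) → 1 H
  atom 6: C, bond orders sum to 4 (valence 4) → 0 H
  atom 7: C, bond orders sum to 3 (valence 4) → 1 H
  atom 8: C, bond orders sum to 3 (valence 4) → 1 H
  atom 9: C, bond orders sum to 4 (valence 4) → 0 H
  atom 10: I (halogen, monovalent) → 0 H
  atom 11: C, bond orders sum to 4 (valence 4) → 0 H
  atom 12: O, bond orders sum to 1 (valence 2) → 1 H
  atom 13: C, bond orders sum to 4 (valence 4) → 0 H
  atom 14: C, bond orders sum to 4 (valence 4) → 0 H
  atom 15: C, bond orders sum to 4 (valence 4) → 0 H
  atom 16: O, bond orders sum to 2 (valence 2) → 0 H
  atom 17: O, bond orders sum to 1 (valence 2) → 1 H
Total hydrogens: 8.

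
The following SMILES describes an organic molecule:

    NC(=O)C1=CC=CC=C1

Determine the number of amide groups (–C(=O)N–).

The amide motif appears at heavy-atom position 2 in the SMILES.
Amide count: 1.

1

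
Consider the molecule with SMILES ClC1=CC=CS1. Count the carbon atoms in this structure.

Count every carbon token in the SMILES (each C, including those in ring-closure positions and inside branches).
Carbon count: 4.

4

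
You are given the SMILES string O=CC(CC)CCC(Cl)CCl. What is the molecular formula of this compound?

C8H14Cl2O

Walk through each heavy atom and fill implicit hydrogens from standard valence (C 4, N 3, O 2, S 2, halogen 1):
  atom 1: O, bond orders sum to 2 (valence 2) → 0 H
  atom 2: C, bond orders sum to 3 (valence 4) → 1 H
  atom 3: C, bond orders sum to 3 (valence 4) → 1 H
  atom 4: C, bond orders sum to 2 (valence 4) → 2 H
  atom 5: C, bond orders sum to 1 (valence 4) → 3 H
  atom 6: C, bond orders sum to 2 (valence 4) → 2 H
  atom 7: C, bond orders sum to 2 (valence 4) → 2 H
  atom 8: C, bond orders sum to 3 (valence 4) → 1 H
  atom 9: Cl (halogen, monovalent) → 0 H
  atom 10: C, bond orders sum to 2 (valence 4) → 2 H
  atom 11: Cl (halogen, monovalent) → 0 H
Totals → C:8, H:14, Cl:2, O:1.
In Hill order: C8H14Cl2O.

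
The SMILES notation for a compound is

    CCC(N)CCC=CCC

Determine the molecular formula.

C9H19N

Walk through each heavy atom and fill implicit hydrogens from standard valence (C 4, N 3, O 2, S 2, halogen 1):
  atom 1: C, bond orders sum to 1 (valence 4) → 3 H
  atom 2: C, bond orders sum to 2 (valence 4) → 2 H
  atom 3: C, bond orders sum to 3 (valence 4) → 1 H
  atom 4: N, bond orders sum to 1 (valence 3) → 2 H
  atom 5: C, bond orders sum to 2 (valence 4) → 2 H
  atom 6: C, bond orders sum to 2 (valence 4) → 2 H
  atom 7: C, bond orders sum to 3 (valence 4) → 1 H
  atom 8: C, bond orders sum to 3 (valence 4) → 1 H
  atom 9: C, bond orders sum to 2 (valence 4) → 2 H
  atom 10: C, bond orders sum to 1 (valence 4) → 3 H
Totals → C:9, H:19, N:1.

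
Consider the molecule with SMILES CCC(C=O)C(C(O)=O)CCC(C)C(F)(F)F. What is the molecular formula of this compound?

C11H17F3O3

Walk through each heavy atom and fill implicit hydrogens from standard valence (C 4, N 3, O 2, S 2, halogen 1):
  atom 1: C, bond orders sum to 1 (valence 4) → 3 H
  atom 2: C, bond orders sum to 2 (valence 4) → 2 H
  atom 3: C, bond orders sum to 3 (valence 4) → 1 H
  atom 4: C, bond orders sum to 3 (valence 4) → 1 H
  atom 5: O, bond orders sum to 2 (valence 2) → 0 H
  atom 6: C, bond orders sum to 3 (valence 4) → 1 H
  atom 7: C, bond orders sum to 4 (valence 4) → 0 H
  atom 8: O, bond orders sum to 1 (valence 2) → 1 H
  atom 9: O, bond orders sum to 2 (valence 2) → 0 H
  atom 10: C, bond orders sum to 2 (valence 4) → 2 H
  atom 11: C, bond orders sum to 2 (valence 4) → 2 H
  atom 12: C, bond orders sum to 3 (valence 4) → 1 H
  atom 13: C, bond orders sum to 1 (valence 4) → 3 H
  atom 14: C, bond orders sum to 4 (valence 4) → 0 H
  atom 15: F (halogen, monovalent) → 0 H
  atom 16: F (halogen, monovalent) → 0 H
  atom 17: F (halogen, monovalent) → 0 H
Totals → C:11, H:17, F:3, O:3.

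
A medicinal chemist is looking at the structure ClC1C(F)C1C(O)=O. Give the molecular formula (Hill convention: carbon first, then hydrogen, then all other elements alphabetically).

Walk through each heavy atom and fill implicit hydrogens from standard valence (C 4, N 3, O 2, S 2, halogen 1):
  atom 1: Cl (halogen, monovalent) → 0 H
  atom 2: C, bond orders sum to 3 (valence 4) → 1 H
  atom 3: C, bond orders sum to 3 (valence 4) → 1 H
  atom 4: F (halogen, monovalent) → 0 H
  atom 5: C, bond orders sum to 3 (valence 4) → 1 H
  atom 6: C, bond orders sum to 4 (valence 4) → 0 H
  atom 7: O, bond orders sum to 1 (valence 2) → 1 H
  atom 8: O, bond orders sum to 2 (valence 2) → 0 H
Totals → C:4, H:4, Cl:1, F:1, O:2.

C4H4ClFO2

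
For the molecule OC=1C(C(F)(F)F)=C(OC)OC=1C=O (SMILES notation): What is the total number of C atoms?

Count every carbon token in the SMILES (each C, including those in ring-closure positions and inside branches).
Carbon count: 7.

7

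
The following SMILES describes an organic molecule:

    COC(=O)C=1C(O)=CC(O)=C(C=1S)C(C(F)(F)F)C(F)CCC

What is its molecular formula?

C14H16F4O4S

Walk through each heavy atom and fill implicit hydrogens from standard valence (C 4, N 3, O 2, S 2, halogen 1):
  atom 1: C, bond orders sum to 1 (valence 4) → 3 H
  atom 2: O, bond orders sum to 2 (valence 2) → 0 H
  atom 3: C, bond orders sum to 4 (valence 4) → 0 H
  atom 4: O, bond orders sum to 2 (valence 2) → 0 H
  atom 5: C, bond orders sum to 4 (valence 4) → 0 H
  atom 6: C, bond orders sum to 4 (valence 4) → 0 H
  atom 7: O, bond orders sum to 1 (valence 2) → 1 H
  atom 8: C, bond orders sum to 3 (valence 4) → 1 H
  atom 9: C, bond orders sum to 4 (valence 4) → 0 H
  atom 10: O, bond orders sum to 1 (valence 2) → 1 H
  atom 11: C, bond orders sum to 4 (valence 4) → 0 H
  atom 12: C, bond orders sum to 4 (valence 4) → 0 H
  atom 13: S, bond orders sum to 1 (valence 2) → 1 H
  atom 14: C, bond orders sum to 3 (valence 4) → 1 H
  atom 15: C, bond orders sum to 4 (valence 4) → 0 H
  atom 16: F (halogen, monovalent) → 0 H
  atom 17: F (halogen, monovalent) → 0 H
  atom 18: F (halogen, monovalent) → 0 H
  atom 19: C, bond orders sum to 3 (valence 4) → 1 H
  atom 20: F (halogen, monovalent) → 0 H
  atom 21: C, bond orders sum to 2 (valence 4) → 2 H
  atom 22: C, bond orders sum to 2 (valence 4) → 2 H
  atom 23: C, bond orders sum to 1 (valence 4) → 3 H
Totals → C:14, H:16, F:4, O:4, S:1.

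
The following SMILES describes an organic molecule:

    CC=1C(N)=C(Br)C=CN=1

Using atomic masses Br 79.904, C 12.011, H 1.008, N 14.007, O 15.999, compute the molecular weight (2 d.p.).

First, the molecular formula is C6H7BrN2 (counting implicit H from valence).
  Br: 1 × 79.904 = 79.904
  C: 6 × 12.011 = 72.066
  H: 7 × 1.008 = 7.056
  N: 2 × 14.007 = 28.014
Sum: 1×79.904 + 6×12.011 + 7×1.008 + 2×14.007 = 187.040 → 187.04 g/mol.

187.04 g/mol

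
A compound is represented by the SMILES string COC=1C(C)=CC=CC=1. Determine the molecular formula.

C8H10O

Walk through each heavy atom and fill implicit hydrogens from standard valence (C 4, N 3, O 2, S 2, halogen 1):
  atom 1: C, bond orders sum to 1 (valence 4) → 3 H
  atom 2: O, bond orders sum to 2 (valence 2) → 0 H
  atom 3: C, bond orders sum to 4 (valence 4) → 0 H
  atom 4: C, bond orders sum to 4 (valence 4) → 0 H
  atom 5: C, bond orders sum to 1 (valence 4) → 3 H
  atom 6: C, bond orders sum to 3 (valence 4) → 1 H
  atom 7: C, bond orders sum to 3 (valence 4) → 1 H
  atom 8: C, bond orders sum to 3 (valence 4) → 1 H
  atom 9: C, bond orders sum to 3 (valence 4) → 1 H
Totals → C:8, H:10, O:1.
In Hill order: C8H10O.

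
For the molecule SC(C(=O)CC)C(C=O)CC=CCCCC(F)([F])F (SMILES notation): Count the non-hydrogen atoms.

19

Every atom symbol written in the SMILES (organic subset) is one heavy atom; implicit H are not written.
Heavy atoms by element → C:13, F:3, O:2, S:1.
Total: 19.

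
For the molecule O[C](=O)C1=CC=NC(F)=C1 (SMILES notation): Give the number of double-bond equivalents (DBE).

Degree of unsaturation = (number of rings) + (number of π bonds).
Ring closures in the SMILES: 1.
π bonds: 4 double bonds (each 1 DoU) → 4 DoU from unsaturation.
Total DoU = 1 + 4 = 5.

5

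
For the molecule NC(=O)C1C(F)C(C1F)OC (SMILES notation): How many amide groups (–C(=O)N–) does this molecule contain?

The amide motif appears at heavy-atom position 2 in the SMILES.
Other groups present: 1 ether.
Amide count: 1.

1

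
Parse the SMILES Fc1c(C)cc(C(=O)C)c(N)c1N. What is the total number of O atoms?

1

Scan the SMILES for O atoms (remember two-letter symbols like Cl and Br are single atoms).
Oxygen count: 1.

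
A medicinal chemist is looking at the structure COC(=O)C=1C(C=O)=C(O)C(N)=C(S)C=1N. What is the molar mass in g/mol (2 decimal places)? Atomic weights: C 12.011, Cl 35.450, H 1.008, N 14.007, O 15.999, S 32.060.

First, the molecular formula is C9H10N2O4S (counting implicit H from valence).
  C: 9 × 12.011 = 108.099
  H: 10 × 1.008 = 10.080
  N: 2 × 14.007 = 28.014
  O: 4 × 15.999 = 63.996
  S: 1 × 32.060 = 32.060
Sum: 9×12.011 + 10×1.008 + 2×14.007 + 4×15.999 + 1×32.060 = 242.249 → 242.25 g/mol.

242.25 g/mol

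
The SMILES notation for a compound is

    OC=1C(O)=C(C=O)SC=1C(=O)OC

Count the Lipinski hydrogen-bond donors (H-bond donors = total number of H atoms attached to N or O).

Donors: find every N or O and count the H atoms it carries.
  atom 1 (O): bond orders sum to 1 → 1 H
  atom 4 (O): bond orders sum to 1 → 1 H
  atom 7 (O): bond orders sum to 2 → 0 H
  atom 11 (O): bond orders sum to 2 → 0 H
  atom 12 (O): bond orders sum to 2 → 0 H
Lipinski HBD = 2.

2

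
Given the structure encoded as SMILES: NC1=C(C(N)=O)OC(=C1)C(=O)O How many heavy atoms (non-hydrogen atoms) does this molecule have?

12

Every atom symbol written in the SMILES (organic subset) is one heavy atom; implicit H are not written.
Heavy atoms by element → C:6, N:2, O:4.
Total: 12.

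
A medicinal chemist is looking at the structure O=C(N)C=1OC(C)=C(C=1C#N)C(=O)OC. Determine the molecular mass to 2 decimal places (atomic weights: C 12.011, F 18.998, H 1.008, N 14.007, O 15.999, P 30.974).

208.17 g/mol

First, the molecular formula is C9H8N2O4 (counting implicit H from valence).
  C: 9 × 12.011 = 108.099
  H: 8 × 1.008 = 8.064
  N: 2 × 14.007 = 28.014
  O: 4 × 15.999 = 63.996
Sum: 9×12.011 + 8×1.008 + 2×14.007 + 4×15.999 = 208.173 → 208.17 g/mol.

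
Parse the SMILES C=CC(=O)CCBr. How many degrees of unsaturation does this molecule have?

Molecular formula: C5H7BrO.
DoU = (2C + 2 + N − H − X) / 2, where X is the halogen count and O/S are ignored.
    = (2·5 + 2 + 0 − 7 − 1) / 2 = 4 / 2 = 2.

2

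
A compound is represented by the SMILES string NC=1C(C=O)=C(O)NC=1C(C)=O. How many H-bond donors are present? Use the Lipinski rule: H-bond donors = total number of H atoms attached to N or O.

4

Donors: find every N or O and count the H atoms it carries.
  atom 1 (N): bond orders sum to 1 → 2 H
  atom 5 (O): bond orders sum to 2 → 0 H
  atom 7 (O): bond orders sum to 1 → 1 H
  atom 8 (N): bond orders sum to 2 → 1 H
  atom 12 (O): bond orders sum to 2 → 0 H
Lipinski HBD = 4.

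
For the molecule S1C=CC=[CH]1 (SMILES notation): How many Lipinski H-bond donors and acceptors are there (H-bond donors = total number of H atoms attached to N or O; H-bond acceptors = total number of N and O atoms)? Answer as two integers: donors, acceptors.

0, 0

Donors: find every N or O and count the H atoms it carries.
  (no N or O atoms present)
Lipinski HBD = 0.
Acceptors: N atoms = 0, O atoms = 0 → HBA = 0.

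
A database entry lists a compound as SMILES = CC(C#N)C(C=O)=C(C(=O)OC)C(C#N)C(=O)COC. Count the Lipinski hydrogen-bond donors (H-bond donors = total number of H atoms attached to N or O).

0

Donors: find every N or O and count the H atoms it carries.
  atom 4 (N): bond orders sum to 3 → 0 H
  atom 7 (O): bond orders sum to 2 → 0 H
  atom 10 (O): bond orders sum to 2 → 0 H
  atom 11 (O): bond orders sum to 2 → 0 H
  atom 15 (N): bond orders sum to 3 → 0 H
  atom 17 (O): bond orders sum to 2 → 0 H
  atom 19 (O): bond orders sum to 2 → 0 H
Lipinski HBD = 0.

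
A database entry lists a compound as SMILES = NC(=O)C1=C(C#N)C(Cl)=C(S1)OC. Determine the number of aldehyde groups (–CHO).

Scan the SMILES for the aldehyde motif — none present.
Groups that are present: 1 amide, 1 ether, 1 nitrile.

0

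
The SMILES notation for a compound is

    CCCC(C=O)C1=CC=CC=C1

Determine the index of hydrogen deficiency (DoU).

Degree of unsaturation = (number of rings) + (number of π bonds).
Ring closures in the SMILES: 1.
π bonds: 4 double bonds (each 1 DoU) → 4 DoU from unsaturation.
Total DoU = 1 + 4 = 5.

5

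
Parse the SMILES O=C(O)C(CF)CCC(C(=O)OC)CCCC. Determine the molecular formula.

Walk through each heavy atom and fill implicit hydrogens from standard valence (C 4, N 3, O 2, S 2, halogen 1):
  atom 1: O, bond orders sum to 2 (valence 2) → 0 H
  atom 2: C, bond orders sum to 4 (valence 4) → 0 H
  atom 3: O, bond orders sum to 1 (valence 2) → 1 H
  atom 4: C, bond orders sum to 3 (valence 4) → 1 H
  atom 5: C, bond orders sum to 2 (valence 4) → 2 H
  atom 6: F (halogen, monovalent) → 0 H
  atom 7: C, bond orders sum to 2 (valence 4) → 2 H
  atom 8: C, bond orders sum to 2 (valence 4) → 2 H
  atom 9: C, bond orders sum to 3 (valence 4) → 1 H
  atom 10: C, bond orders sum to 4 (valence 4) → 0 H
  atom 11: O, bond orders sum to 2 (valence 2) → 0 H
  atom 12: O, bond orders sum to 2 (valence 2) → 0 H
  atom 13: C, bond orders sum to 1 (valence 4) → 3 H
  atom 14: C, bond orders sum to 2 (valence 4) → 2 H
  atom 15: C, bond orders sum to 2 (valence 4) → 2 H
  atom 16: C, bond orders sum to 2 (valence 4) → 2 H
  atom 17: C, bond orders sum to 1 (valence 4) → 3 H
Totals → C:12, H:21, F:1, O:4.

C12H21FO4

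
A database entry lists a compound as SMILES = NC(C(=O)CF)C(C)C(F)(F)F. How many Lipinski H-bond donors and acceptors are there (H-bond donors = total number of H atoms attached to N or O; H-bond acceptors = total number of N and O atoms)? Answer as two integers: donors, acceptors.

Donors: find every N or O and count the H atoms it carries.
  atom 1 (N): bond orders sum to 1 → 2 H
  atom 4 (O): bond orders sum to 2 → 0 H
Lipinski HBD = 2.
Acceptors: N atoms = 1, O atoms = 1 → HBA = 2.

2, 2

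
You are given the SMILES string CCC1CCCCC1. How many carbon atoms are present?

8

Count every carbon token in the SMILES (each C, including those in ring-closure positions and inside branches).
Carbon count: 8.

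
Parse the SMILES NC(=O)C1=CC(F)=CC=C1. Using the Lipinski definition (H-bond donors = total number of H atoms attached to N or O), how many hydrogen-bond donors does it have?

Donors: find every N or O and count the H atoms it carries.
  atom 1 (N): bond orders sum to 1 → 2 H
  atom 3 (O): bond orders sum to 2 → 0 H
Lipinski HBD = 2.

2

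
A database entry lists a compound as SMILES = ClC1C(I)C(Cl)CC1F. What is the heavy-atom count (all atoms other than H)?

Every atom symbol written in the SMILES (organic subset) is one heavy atom; implicit H are not written.
Heavy atoms by element → C:5, Cl:2, F:1, I:1.
Total: 9.

9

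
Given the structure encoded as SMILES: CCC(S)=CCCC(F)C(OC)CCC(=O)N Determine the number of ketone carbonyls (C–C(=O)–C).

Scan the SMILES for the ketone motif — none present.
Groups that are present: 1 alkene, 1 amide, 1 ether, 1 thiol.

0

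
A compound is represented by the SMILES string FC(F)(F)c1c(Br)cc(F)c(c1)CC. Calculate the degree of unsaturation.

Molecular formula: C9H7BrF4.
DoU = (2C + 2 + N − H − X) / 2, where X is the halogen count and O/S are ignored.
    = (2·9 + 2 + 0 − 7 − 5) / 2 = 8 / 2 = 4.

4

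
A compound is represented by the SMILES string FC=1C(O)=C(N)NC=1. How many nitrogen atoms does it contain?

2

Scan the SMILES for N atoms (remember two-letter symbols like Cl and Br are single atoms).
Nitrogen count: 2.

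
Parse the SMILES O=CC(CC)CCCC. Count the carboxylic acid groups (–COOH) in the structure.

Scan the SMILES for the carboxylic acid motif — none present.
Groups that are present: 1 aldehyde.

0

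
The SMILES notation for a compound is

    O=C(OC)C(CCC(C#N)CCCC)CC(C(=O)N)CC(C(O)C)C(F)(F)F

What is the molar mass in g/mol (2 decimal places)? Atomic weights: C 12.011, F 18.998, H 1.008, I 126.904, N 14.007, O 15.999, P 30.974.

408.46 g/mol

First, the molecular formula is C19H31F3N2O4 (counting implicit H from valence).
  C: 19 × 12.011 = 228.209
  F: 3 × 18.998 = 56.994
  H: 31 × 1.008 = 31.248
  N: 2 × 14.007 = 28.014
  O: 4 × 15.999 = 63.996
Sum: 19×12.011 + 3×18.998 + 31×1.008 + 2×14.007 + 4×15.999 = 408.461 → 408.46 g/mol.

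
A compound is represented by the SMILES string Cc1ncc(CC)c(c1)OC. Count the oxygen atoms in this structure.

Scan the SMILES for O atoms (remember two-letter symbols like Cl and Br are single atoms).
Oxygen count: 1.

1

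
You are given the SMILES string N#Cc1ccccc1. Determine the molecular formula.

C7H5N

Walk through each heavy atom and fill implicit hydrogens from standard valence (C 4, N 3, O 2, S 2, halogen 1); for lowercase aromatic atoms, an aromatic c carries 1 H when it has two neighbours and 0 H with three, and aromatic n carries 0 H:
  atom 1: N, bond orders sum to 3 (valence 3) → 0 H
  atom 2: C, bond orders sum to 4 (valence 4) → 0 H
  atom 3: aromatic c, 3 neighbours → 0 H
  atom 4: aromatic c, 2 neighbours → 1 H
  atom 5: aromatic c, 2 neighbours → 1 H
  atom 6: aromatic c, 2 neighbours → 1 H
  atom 7: aromatic c, 2 neighbours → 1 H
  atom 8: aromatic c, 2 neighbours → 1 H
Totals → C:7, H:5, N:1.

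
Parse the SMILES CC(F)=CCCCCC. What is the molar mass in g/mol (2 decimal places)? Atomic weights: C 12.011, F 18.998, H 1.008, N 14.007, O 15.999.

130.21 g/mol

First, the molecular formula is C8H15F (counting implicit H from valence).
  C: 8 × 12.011 = 96.088
  F: 1 × 18.998 = 18.998
  H: 15 × 1.008 = 15.120
Sum: 8×12.011 + 1×18.998 + 15×1.008 = 130.206 → 130.21 g/mol.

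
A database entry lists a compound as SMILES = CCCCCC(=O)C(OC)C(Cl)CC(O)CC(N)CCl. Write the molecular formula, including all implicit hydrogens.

C14H27Cl2NO3

Walk through each heavy atom and fill implicit hydrogens from standard valence (C 4, N 3, O 2, S 2, halogen 1):
  atom 1: C, bond orders sum to 1 (valence 4) → 3 H
  atom 2: C, bond orders sum to 2 (valence 4) → 2 H
  atom 3: C, bond orders sum to 2 (valence 4) → 2 H
  atom 4: C, bond orders sum to 2 (valence 4) → 2 H
  atom 5: C, bond orders sum to 2 (valence 4) → 2 H
  atom 6: C, bond orders sum to 4 (valence 4) → 0 H
  atom 7: O, bond orders sum to 2 (valence 2) → 0 H
  atom 8: C, bond orders sum to 3 (valence 4) → 1 H
  atom 9: O, bond orders sum to 2 (valence 2) → 0 H
  atom 10: C, bond orders sum to 1 (valence 4) → 3 H
  atom 11: C, bond orders sum to 3 (valence 4) → 1 H
  atom 12: Cl (halogen, monovalent) → 0 H
  atom 13: C, bond orders sum to 2 (valence 4) → 2 H
  atom 14: C, bond orders sum to 3 (valence 4) → 1 H
  atom 15: O, bond orders sum to 1 (valence 2) → 1 H
  atom 16: C, bond orders sum to 2 (valence 4) → 2 H
  atom 17: C, bond orders sum to 3 (valence 4) → 1 H
  atom 18: N, bond orders sum to 1 (valence 3) → 2 H
  atom 19: C, bond orders sum to 2 (valence 4) → 2 H
  atom 20: Cl (halogen, monovalent) → 0 H
Totals → C:14, H:27, Cl:2, N:1, O:3.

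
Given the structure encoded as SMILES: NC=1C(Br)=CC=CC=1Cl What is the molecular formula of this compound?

Walk through each heavy atom and fill implicit hydrogens from standard valence (C 4, N 3, O 2, S 2, halogen 1):
  atom 1: N, bond orders sum to 1 (valence 3) → 2 H
  atom 2: C, bond orders sum to 4 (valence 4) → 0 H
  atom 3: C, bond orders sum to 4 (valence 4) → 0 H
  atom 4: Br (halogen, monovalent) → 0 H
  atom 5: C, bond orders sum to 3 (valence 4) → 1 H
  atom 6: C, bond orders sum to 3 (valence 4) → 1 H
  atom 7: C, bond orders sum to 3 (valence 4) → 1 H
  atom 8: C, bond orders sum to 4 (valence 4) → 0 H
  atom 9: Cl (halogen, monovalent) → 0 H
Totals → C:6, H:5, Br:1, Cl:1, N:1.
In Hill order: C6H5BrClN.

C6H5BrClN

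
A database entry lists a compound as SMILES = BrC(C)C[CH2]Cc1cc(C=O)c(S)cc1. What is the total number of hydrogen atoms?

Walk through each heavy atom and fill implicit hydrogens from standard valence (C 4, N 3, O 2, S 2, halogen 1); for lowercase aromatic atoms, an aromatic c carries 1 H when it has two neighbours and 0 H with three, and aromatic n carries 0 H:
  atom 1: Br (halogen, monovalent) → 0 H
  atom 2: C, bond orders sum to 3 (valence 4) → 1 H
  atom 3: C, bond orders sum to 1 (valence 4) → 3 H
  atom 4: C, bond orders sum to 2 (valence 4) → 2 H
  atom 5: C with explicit H count 2
  atom 6: C, bond orders sum to 2 (valence 4) → 2 H
  atom 7: aromatic c, 3 neighbours → 0 H
  atom 8: aromatic c, 2 neighbours → 1 H
  atom 9: aromatic c, 3 neighbours → 0 H
  atom 10: C, bond orders sum to 3 (valence 4) → 1 H
  atom 11: O, bond orders sum to 2 (valence 2) → 0 H
  atom 12: aromatic c, 3 neighbours → 0 H
  atom 13: S, bond orders sum to 1 (valence 2) → 1 H
  atom 14: aromatic c, 2 neighbours → 1 H
  atom 15: aromatic c, 2 neighbours → 1 H
Total hydrogens: 15.

15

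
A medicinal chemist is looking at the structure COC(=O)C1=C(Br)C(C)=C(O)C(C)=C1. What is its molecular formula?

C10H11BrO3

Walk through each heavy atom and fill implicit hydrogens from standard valence (C 4, N 3, O 2, S 2, halogen 1):
  atom 1: C, bond orders sum to 1 (valence 4) → 3 H
  atom 2: O, bond orders sum to 2 (valence 2) → 0 H
  atom 3: C, bond orders sum to 4 (valence 4) → 0 H
  atom 4: O, bond orders sum to 2 (valence 2) → 0 H
  atom 5: C, bond orders sum to 4 (valence 4) → 0 H
  atom 6: C, bond orders sum to 4 (valence 4) → 0 H
  atom 7: Br (halogen, monovalent) → 0 H
  atom 8: C, bond orders sum to 4 (valence 4) → 0 H
  atom 9: C, bond orders sum to 1 (valence 4) → 3 H
  atom 10: C, bond orders sum to 4 (valence 4) → 0 H
  atom 11: O, bond orders sum to 1 (valence 2) → 1 H
  atom 12: C, bond orders sum to 4 (valence 4) → 0 H
  atom 13: C, bond orders sum to 1 (valence 4) → 3 H
  atom 14: C, bond orders sum to 3 (valence 4) → 1 H
Totals → C:10, H:11, Br:1, O:3.
In Hill order: C10H11BrO3.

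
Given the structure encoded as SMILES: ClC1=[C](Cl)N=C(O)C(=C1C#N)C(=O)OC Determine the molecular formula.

Walk through each heavy atom and fill implicit hydrogens from standard valence (C 4, N 3, O 2, S 2, halogen 1):
  atom 1: Cl (halogen, monovalent) → 0 H
  atom 2: C, bond orders sum to 4 (valence 4) → 0 H
  atom 3: C with explicit H count 0
  atom 4: Cl (halogen, monovalent) → 0 H
  atom 5: N, bond orders sum to 3 (valence 3) → 0 H
  atom 6: C, bond orders sum to 4 (valence 4) → 0 H
  atom 7: O, bond orders sum to 1 (valence 2) → 1 H
  atom 8: C, bond orders sum to 4 (valence 4) → 0 H
  atom 9: C, bond orders sum to 4 (valence 4) → 0 H
  atom 10: C, bond orders sum to 4 (valence 4) → 0 H
  atom 11: N, bond orders sum to 3 (valence 3) → 0 H
  atom 12: C, bond orders sum to 4 (valence 4) → 0 H
  atom 13: O, bond orders sum to 2 (valence 2) → 0 H
  atom 14: O, bond orders sum to 2 (valence 2) → 0 H
  atom 15: C, bond orders sum to 1 (valence 4) → 3 H
Totals → C:8, H:4, Cl:2, N:2, O:3.

C8H4Cl2N2O3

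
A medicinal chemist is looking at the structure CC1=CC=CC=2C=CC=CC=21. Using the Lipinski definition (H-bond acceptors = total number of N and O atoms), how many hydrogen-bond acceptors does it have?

N atoms: 0; O atoms: 0.
Lipinski HBA = 0 + 0 = 0.

0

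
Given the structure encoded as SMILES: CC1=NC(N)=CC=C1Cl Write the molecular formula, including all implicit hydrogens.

C6H7ClN2

Walk through each heavy atom and fill implicit hydrogens from standard valence (C 4, N 3, O 2, S 2, halogen 1):
  atom 1: C, bond orders sum to 1 (valence 4) → 3 H
  atom 2: C, bond orders sum to 4 (valence 4) → 0 H
  atom 3: N, bond orders sum to 3 (valence 3) → 0 H
  atom 4: C, bond orders sum to 4 (valence 4) → 0 H
  atom 5: N, bond orders sum to 1 (valence 3) → 2 H
  atom 6: C, bond orders sum to 3 (valence 4) → 1 H
  atom 7: C, bond orders sum to 3 (valence 4) → 1 H
  atom 8: C, bond orders sum to 4 (valence 4) → 0 H
  atom 9: Cl (halogen, monovalent) → 0 H
Totals → C:6, H:7, Cl:1, N:2.
In Hill order: C6H7ClN2.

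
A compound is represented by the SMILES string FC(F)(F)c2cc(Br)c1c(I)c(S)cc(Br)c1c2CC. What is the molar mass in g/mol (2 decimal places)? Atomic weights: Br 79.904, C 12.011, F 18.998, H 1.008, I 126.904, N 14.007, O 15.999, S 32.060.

First, the molecular formula is C13H8Br2F3IS (counting implicit H from valence).
  Br: 2 × 79.904 = 159.808
  C: 13 × 12.011 = 156.143
  F: 3 × 18.998 = 56.994
  H: 8 × 1.008 = 8.064
  I: 1 × 126.904 = 126.904
  S: 1 × 32.060 = 32.060
Sum: 2×79.904 + 13×12.011 + 3×18.998 + 8×1.008 + 1×126.904 + 1×32.060 = 539.973 → 539.97 g/mol.

539.97 g/mol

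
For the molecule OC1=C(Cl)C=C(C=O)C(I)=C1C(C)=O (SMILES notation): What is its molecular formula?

C9H6ClIO3

Walk through each heavy atom and fill implicit hydrogens from standard valence (C 4, N 3, O 2, S 2, halogen 1):
  atom 1: O, bond orders sum to 1 (valence 2) → 1 H
  atom 2: C, bond orders sum to 4 (valence 4) → 0 H
  atom 3: C, bond orders sum to 4 (valence 4) → 0 H
  atom 4: Cl (halogen, monovalent) → 0 H
  atom 5: C, bond orders sum to 3 (valence 4) → 1 H
  atom 6: C, bond orders sum to 4 (valence 4) → 0 H
  atom 7: C, bond orders sum to 3 (valence 4) → 1 H
  atom 8: O, bond orders sum to 2 (valence 2) → 0 H
  atom 9: C, bond orders sum to 4 (valence 4) → 0 H
  atom 10: I (halogen, monovalent) → 0 H
  atom 11: C, bond orders sum to 4 (valence 4) → 0 H
  atom 12: C, bond orders sum to 4 (valence 4) → 0 H
  atom 13: C, bond orders sum to 1 (valence 4) → 3 H
  atom 14: O, bond orders sum to 2 (valence 2) → 0 H
Totals → C:9, H:6, Cl:1, I:1, O:3.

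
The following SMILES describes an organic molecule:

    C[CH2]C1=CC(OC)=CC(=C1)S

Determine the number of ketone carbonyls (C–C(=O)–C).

Scan the SMILES for the ketone motif — none present.
Groups that are present: 1 ether, 1 thiol.

0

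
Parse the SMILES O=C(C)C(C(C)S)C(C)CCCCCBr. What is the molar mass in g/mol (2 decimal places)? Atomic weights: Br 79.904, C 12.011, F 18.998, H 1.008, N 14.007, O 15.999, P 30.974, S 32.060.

First, the molecular formula is C12H23BrOS (counting implicit H from valence).
  Br: 1 × 79.904 = 79.904
  C: 12 × 12.011 = 144.132
  H: 23 × 1.008 = 23.184
  O: 1 × 15.999 = 15.999
  S: 1 × 32.060 = 32.060
Sum: 1×79.904 + 12×12.011 + 23×1.008 + 1×15.999 + 1×32.060 = 295.279 → 295.28 g/mol.

295.28 g/mol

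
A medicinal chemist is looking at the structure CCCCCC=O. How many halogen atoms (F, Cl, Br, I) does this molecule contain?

Scan the SMILES for the halogen motif — none present.
Groups that are present: 1 aldehyde.

0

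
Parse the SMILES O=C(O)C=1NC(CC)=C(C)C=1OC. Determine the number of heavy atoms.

13

Every atom symbol written in the SMILES (organic subset) is one heavy atom; implicit H are not written.
Heavy atoms by element → C:9, N:1, O:3.
Total: 13.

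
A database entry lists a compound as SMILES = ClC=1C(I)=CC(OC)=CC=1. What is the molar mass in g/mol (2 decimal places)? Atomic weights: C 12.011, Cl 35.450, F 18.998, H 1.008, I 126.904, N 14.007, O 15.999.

First, the molecular formula is C7H6ClIO (counting implicit H from valence).
  C: 7 × 12.011 = 84.077
  Cl: 1 × 35.450 = 35.450
  H: 6 × 1.008 = 6.048
  I: 1 × 126.904 = 126.904
  O: 1 × 15.999 = 15.999
Sum: 7×12.011 + 1×35.450 + 6×1.008 + 1×126.904 + 1×15.999 = 268.478 → 268.48 g/mol.

268.48 g/mol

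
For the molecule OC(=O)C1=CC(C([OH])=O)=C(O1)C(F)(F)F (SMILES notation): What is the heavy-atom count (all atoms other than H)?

Every atom symbol written in the SMILES (organic subset) is one heavy atom; implicit H are not written.
Heavy atoms by element → C:7, F:3, O:5.
Total: 15.

15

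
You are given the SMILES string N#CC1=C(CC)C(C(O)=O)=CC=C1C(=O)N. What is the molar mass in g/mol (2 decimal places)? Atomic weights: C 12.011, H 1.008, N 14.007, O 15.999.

218.21 g/mol

First, the molecular formula is C11H10N2O3 (counting implicit H from valence).
  C: 11 × 12.011 = 132.121
  H: 10 × 1.008 = 10.080
  N: 2 × 14.007 = 28.014
  O: 3 × 15.999 = 47.997
Sum: 11×12.011 + 10×1.008 + 2×14.007 + 3×15.999 = 218.212 → 218.21 g/mol.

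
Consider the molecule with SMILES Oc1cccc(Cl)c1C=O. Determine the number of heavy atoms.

10

Every atom symbol written in the SMILES (organic subset) is one heavy atom; implicit H are not written.
Heavy atoms by element → C:7, Cl:1, O:2.
Total: 10.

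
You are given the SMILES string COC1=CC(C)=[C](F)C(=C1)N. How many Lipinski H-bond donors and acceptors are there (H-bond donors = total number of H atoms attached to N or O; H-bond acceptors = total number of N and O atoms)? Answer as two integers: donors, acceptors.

2, 2

Donors: find every N or O and count the H atoms it carries.
  atom 2 (O): bond orders sum to 2 → 0 H
  atom 11 (N): bond orders sum to 1 → 2 H
Lipinski HBD = 2.
Acceptors: N atoms = 1, O atoms = 1 → HBA = 2.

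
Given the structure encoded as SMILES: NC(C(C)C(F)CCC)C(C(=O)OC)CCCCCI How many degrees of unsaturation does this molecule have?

Molecular formula: C15H29FINO2.
DoU = (2C + 2 + N − H − X) / 2, where X is the halogen count and O/S are ignored.
    = (2·15 + 2 + 1 − 29 − 2) / 2 = 2 / 2 = 1.

1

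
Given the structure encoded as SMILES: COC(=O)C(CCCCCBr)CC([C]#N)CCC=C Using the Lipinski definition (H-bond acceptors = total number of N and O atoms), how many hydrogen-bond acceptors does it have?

N atoms: 1; O atoms: 2.
Lipinski HBA = 1 + 2 = 3.

3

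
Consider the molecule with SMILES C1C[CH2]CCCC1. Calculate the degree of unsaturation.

Molecular formula: C7H14.
DoU = (2C + 2 + N − H − X) / 2, where X is the halogen count and O/S are ignored.
    = (2·7 + 2 + 0 − 14 − 0) / 2 = 2 / 2 = 1.

1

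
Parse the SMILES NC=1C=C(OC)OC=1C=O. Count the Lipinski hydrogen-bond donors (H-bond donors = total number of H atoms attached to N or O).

2

Donors: find every N or O and count the H atoms it carries.
  atom 1 (N): bond orders sum to 1 → 2 H
  atom 5 (O): bond orders sum to 2 → 0 H
  atom 7 (O): bond orders sum to 2 → 0 H
  atom 10 (O): bond orders sum to 2 → 0 H
Lipinski HBD = 2.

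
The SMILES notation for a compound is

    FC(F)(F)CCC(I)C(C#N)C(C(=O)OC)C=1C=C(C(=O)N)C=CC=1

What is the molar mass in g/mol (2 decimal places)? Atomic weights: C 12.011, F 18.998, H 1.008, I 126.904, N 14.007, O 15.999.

468.21 g/mol

First, the molecular formula is C16H16F3IN2O3 (counting implicit H from valence).
  C: 16 × 12.011 = 192.176
  F: 3 × 18.998 = 56.994
  H: 16 × 1.008 = 16.128
  I: 1 × 126.904 = 126.904
  N: 2 × 14.007 = 28.014
  O: 3 × 15.999 = 47.997
Sum: 16×12.011 + 3×18.998 + 16×1.008 + 1×126.904 + 2×14.007 + 3×15.999 = 468.213 → 468.21 g/mol.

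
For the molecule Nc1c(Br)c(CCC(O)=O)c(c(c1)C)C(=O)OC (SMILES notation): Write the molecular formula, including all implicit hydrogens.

C12H14BrNO4

Walk through each heavy atom and fill implicit hydrogens from standard valence (C 4, N 3, O 2, S 2, halogen 1); for lowercase aromatic atoms, an aromatic c carries 1 H when it has two neighbours and 0 H with three, and aromatic n carries 0 H:
  atom 1: N, bond orders sum to 1 (valence 3) → 2 H
  atom 2: aromatic c, 3 neighbours → 0 H
  atom 3: aromatic c, 3 neighbours → 0 H
  atom 4: Br (halogen, monovalent) → 0 H
  atom 5: aromatic c, 3 neighbours → 0 H
  atom 6: C, bond orders sum to 2 (valence 4) → 2 H
  atom 7: C, bond orders sum to 2 (valence 4) → 2 H
  atom 8: C, bond orders sum to 4 (valence 4) → 0 H
  atom 9: O, bond orders sum to 1 (valence 2) → 1 H
  atom 10: O, bond orders sum to 2 (valence 2) → 0 H
  atom 11: aromatic c, 3 neighbours → 0 H
  atom 12: aromatic c, 3 neighbours → 0 H
  atom 13: aromatic c, 2 neighbours → 1 H
  atom 14: C, bond orders sum to 1 (valence 4) → 3 H
  atom 15: C, bond orders sum to 4 (valence 4) → 0 H
  atom 16: O, bond orders sum to 2 (valence 2) → 0 H
  atom 17: O, bond orders sum to 2 (valence 2) → 0 H
  atom 18: C, bond orders sum to 1 (valence 4) → 3 H
Totals → C:12, H:14, Br:1, N:1, O:4.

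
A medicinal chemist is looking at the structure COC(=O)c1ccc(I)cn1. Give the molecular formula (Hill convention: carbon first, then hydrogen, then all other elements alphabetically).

Walk through each heavy atom and fill implicit hydrogens from standard valence (C 4, N 3, O 2, S 2, halogen 1); for lowercase aromatic atoms, an aromatic c carries 1 H when it has two neighbours and 0 H with three, and aromatic n carries 0 H:
  atom 1: C, bond orders sum to 1 (valence 4) → 3 H
  atom 2: O, bond orders sum to 2 (valence 2) → 0 H
  atom 3: C, bond orders sum to 4 (valence 4) → 0 H
  atom 4: O, bond orders sum to 2 (valence 2) → 0 H
  atom 5: aromatic c, 3 neighbours → 0 H
  atom 6: aromatic c, 2 neighbours → 1 H
  atom 7: aromatic c, 2 neighbours → 1 H
  atom 8: aromatic c, 3 neighbours → 0 H
  atom 9: I (halogen, monovalent) → 0 H
  atom 10: aromatic c, 2 neighbours → 1 H
  atom 11: aromatic n, 2 neighbours → 0 H
Totals → C:7, H:6, I:1, N:1, O:2.

C7H6INO2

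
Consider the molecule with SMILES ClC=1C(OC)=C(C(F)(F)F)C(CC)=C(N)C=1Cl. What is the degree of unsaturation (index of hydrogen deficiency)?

4

Degree of unsaturation = (number of rings) + (number of π bonds).
Ring closures in the SMILES: 1.
π bonds: 3 double bonds (each 1 DoU) → 3 DoU from unsaturation.
Total DoU = 1 + 3 = 4.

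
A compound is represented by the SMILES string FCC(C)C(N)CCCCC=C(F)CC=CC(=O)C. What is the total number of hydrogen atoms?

Walk through each heavy atom and fill implicit hydrogens from standard valence (C 4, N 3, O 2, S 2, halogen 1):
  atom 1: F (halogen, monovalent) → 0 H
  atom 2: C, bond orders sum to 2 (valence 4) → 2 H
  atom 3: C, bond orders sum to 3 (valence 4) → 1 H
  atom 4: C, bond orders sum to 1 (valence 4) → 3 H
  atom 5: C, bond orders sum to 3 (valence 4) → 1 H
  atom 6: N, bond orders sum to 1 (valence 3) → 2 H
  atom 7: C, bond orders sum to 2 (valence 4) → 2 H
  atom 8: C, bond orders sum to 2 (valence 4) → 2 H
  atom 9: C, bond orders sum to 2 (valence 4) → 2 H
  atom 10: C, bond orders sum to 2 (valence 4) → 2 H
  atom 11: C, bond orders sum to 3 (valence 4) → 1 H
  atom 12: C, bond orders sum to 4 (valence 4) → 0 H
  atom 13: F (halogen, monovalent) → 0 H
  atom 14: C, bond orders sum to 2 (valence 4) → 2 H
  atom 15: C, bond orders sum to 3 (valence 4) → 1 H
  atom 16: C, bond orders sum to 3 (valence 4) → 1 H
  atom 17: C, bond orders sum to 4 (valence 4) → 0 H
  atom 18: O, bond orders sum to 2 (valence 2) → 0 H
  atom 19: C, bond orders sum to 1 (valence 4) → 3 H
Total hydrogens: 25.

25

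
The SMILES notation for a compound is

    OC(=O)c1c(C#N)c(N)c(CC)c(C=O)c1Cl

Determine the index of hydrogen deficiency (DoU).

8

Molecular formula: C11H9ClN2O3.
DoU = (2C + 2 + N − H − X) / 2, where X is the halogen count and O/S are ignored.
    = (2·11 + 2 + 2 − 9 − 1) / 2 = 16 / 2 = 8.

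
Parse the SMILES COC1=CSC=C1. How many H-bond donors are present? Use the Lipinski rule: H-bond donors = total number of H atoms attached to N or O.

0

Donors: find every N or O and count the H atoms it carries.
  atom 2 (O): bond orders sum to 2 → 0 H
Lipinski HBD = 0.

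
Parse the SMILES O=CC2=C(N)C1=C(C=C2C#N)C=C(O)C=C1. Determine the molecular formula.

C12H8N2O2

Walk through each heavy atom and fill implicit hydrogens from standard valence (C 4, N 3, O 2, S 2, halogen 1):
  atom 1: O, bond orders sum to 2 (valence 2) → 0 H
  atom 2: C, bond orders sum to 3 (valence 4) → 1 H
  atom 3: C, bond orders sum to 4 (valence 4) → 0 H
  atom 4: C, bond orders sum to 4 (valence 4) → 0 H
  atom 5: N, bond orders sum to 1 (valence 3) → 2 H
  atom 6: C, bond orders sum to 4 (valence 4) → 0 H
  atom 7: C, bond orders sum to 4 (valence 4) → 0 H
  atom 8: C, bond orders sum to 3 (valence 4) → 1 H
  atom 9: C, bond orders sum to 4 (valence 4) → 0 H
  atom 10: C, bond orders sum to 4 (valence 4) → 0 H
  atom 11: N, bond orders sum to 3 (valence 3) → 0 H
  atom 12: C, bond orders sum to 3 (valence 4) → 1 H
  atom 13: C, bond orders sum to 4 (valence 4) → 0 H
  atom 14: O, bond orders sum to 1 (valence 2) → 1 H
  atom 15: C, bond orders sum to 3 (valence 4) → 1 H
  atom 16: C, bond orders sum to 3 (valence 4) → 1 H
Totals → C:12, H:8, N:2, O:2.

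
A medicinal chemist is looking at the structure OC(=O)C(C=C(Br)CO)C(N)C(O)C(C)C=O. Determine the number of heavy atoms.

17

Every atom symbol written in the SMILES (organic subset) is one heavy atom; implicit H are not written.
Heavy atoms by element → Br:1, C:10, N:1, O:5.
Total: 17.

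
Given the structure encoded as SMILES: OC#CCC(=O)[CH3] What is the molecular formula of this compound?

Walk through each heavy atom and fill implicit hydrogens from standard valence (C 4, N 3, O 2, S 2, halogen 1):
  atom 1: O, bond orders sum to 1 (valence 2) → 1 H
  atom 2: C, bond orders sum to 4 (valence 4) → 0 H
  atom 3: C, bond orders sum to 4 (valence 4) → 0 H
  atom 4: C, bond orders sum to 2 (valence 4) → 2 H
  atom 5: C, bond orders sum to 4 (valence 4) → 0 H
  atom 6: O, bond orders sum to 2 (valence 2) → 0 H
  atom 7: C with explicit H count 3
Totals → C:5, H:6, O:2.

C5H6O2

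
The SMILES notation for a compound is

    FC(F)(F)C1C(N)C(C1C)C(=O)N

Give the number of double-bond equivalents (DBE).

Degree of unsaturation = (number of rings) + (number of π bonds).
Ring closures in the SMILES: 1.
π bonds: 1 double bond (each 1 DoU) → 1 DoU from unsaturation.
Total DoU = 1 + 1 = 2.

2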